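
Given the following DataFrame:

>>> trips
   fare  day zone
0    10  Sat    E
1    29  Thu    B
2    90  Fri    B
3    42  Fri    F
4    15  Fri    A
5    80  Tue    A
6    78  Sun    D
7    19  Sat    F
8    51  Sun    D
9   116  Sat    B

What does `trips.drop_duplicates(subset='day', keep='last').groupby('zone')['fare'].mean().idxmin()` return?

drop duplicate day (keep=last):
   fare  day zone
1    29  Thu    B
4    15  Fri    A
5    80  Tue    A
8    51  Sun    D
9   116  Sat    B
group by zone, mean of fare:
zone
A    47.5
B    72.5
D    51.0
Name: fare, dtype: float64
So idxmin() = A.

A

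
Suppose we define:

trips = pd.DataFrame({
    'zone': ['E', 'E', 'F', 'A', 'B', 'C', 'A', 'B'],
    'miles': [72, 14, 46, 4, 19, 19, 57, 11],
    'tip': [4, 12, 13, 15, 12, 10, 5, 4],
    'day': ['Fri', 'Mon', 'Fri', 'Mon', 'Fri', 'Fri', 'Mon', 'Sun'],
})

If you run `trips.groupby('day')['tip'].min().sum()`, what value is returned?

group by day, min of tip:
day
Fri    4
Mon    5
Sun    4
Name: tip, dtype: int64

13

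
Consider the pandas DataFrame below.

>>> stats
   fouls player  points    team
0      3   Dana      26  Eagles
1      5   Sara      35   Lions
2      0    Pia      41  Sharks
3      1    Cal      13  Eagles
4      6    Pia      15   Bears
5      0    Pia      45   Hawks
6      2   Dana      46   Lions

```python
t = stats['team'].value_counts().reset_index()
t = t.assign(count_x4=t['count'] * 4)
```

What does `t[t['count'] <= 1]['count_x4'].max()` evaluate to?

4

value_counts of team:
team
Eagles    2
Lions     2
Sharks    1
Bears     1
Hawks     1
Name: count, dtype: int64
reset_index():
     team  count
0  Eagles      2
1   Lions      2
2  Sharks      1
3   Bears      1
4   Hawks      1
add column count_x4 = t['count'] * 4:
     team  count  count_x4
0  Eagles      2         8
1   Lions      2         8
2  Sharks      1         4
3   Bears      1         4
4   Hawks      1         4
filter rows where count <= 1:
     team  count  count_x4
2  Sharks      1         4
3   Bears      1         4
4   Hawks      1         4
Reading off the max of column 'count_x4', we get 4.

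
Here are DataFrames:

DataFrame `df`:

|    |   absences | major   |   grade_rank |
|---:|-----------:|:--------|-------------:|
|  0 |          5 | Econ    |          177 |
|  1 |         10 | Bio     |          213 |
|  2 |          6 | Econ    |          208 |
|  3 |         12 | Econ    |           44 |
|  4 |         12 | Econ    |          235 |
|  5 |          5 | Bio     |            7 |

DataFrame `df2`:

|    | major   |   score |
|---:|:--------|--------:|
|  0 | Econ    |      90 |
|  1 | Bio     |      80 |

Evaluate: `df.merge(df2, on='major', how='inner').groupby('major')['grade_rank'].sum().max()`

merge on 'major' (how='inner') → 6 rows:
   absences major  grade_rank  score
0         5  Econ         177     90
1        10   Bio         213     80
2         6  Econ         208     90
3        12  Econ          44     90
4        12  Econ         235     90
5         5   Bio           7     80
group by major, sum of grade_rank:
major
Bio     220
Econ    664
Name: grade_rank, dtype: int64

664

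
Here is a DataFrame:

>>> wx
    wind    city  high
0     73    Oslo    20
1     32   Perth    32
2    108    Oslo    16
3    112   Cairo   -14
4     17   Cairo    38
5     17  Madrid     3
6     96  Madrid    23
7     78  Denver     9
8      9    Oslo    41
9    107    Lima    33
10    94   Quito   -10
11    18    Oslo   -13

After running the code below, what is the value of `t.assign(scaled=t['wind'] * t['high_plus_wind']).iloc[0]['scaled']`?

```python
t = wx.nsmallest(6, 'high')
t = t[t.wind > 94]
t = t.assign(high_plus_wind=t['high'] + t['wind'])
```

take 6 rows with smallest high:
    wind    city  high
3    112   Cairo   -14
11    18    Oslo   -13
10    94   Quito   -10
5     17  Madrid     3
7     78  Denver     9
2    108    Oslo    16
filter rows where wind > 94:
   wind   city  high
3   112  Cairo   -14
2   108   Oslo    16
add column high_plus_wind = t['high'] + t['wind']:
   wind   city  high  high_plus_wind
3   112  Cairo   -14              98
2   108   Oslo    16             124
add column scaled = t['wind'] * t['high_plus_wind']:
   wind   city  high  high_plus_wind  scaled
3   112  Cairo   -14              98   10976
2   108   Oslo    16             124   13392
The value at position 0, column 'scaled' is 10976.

10976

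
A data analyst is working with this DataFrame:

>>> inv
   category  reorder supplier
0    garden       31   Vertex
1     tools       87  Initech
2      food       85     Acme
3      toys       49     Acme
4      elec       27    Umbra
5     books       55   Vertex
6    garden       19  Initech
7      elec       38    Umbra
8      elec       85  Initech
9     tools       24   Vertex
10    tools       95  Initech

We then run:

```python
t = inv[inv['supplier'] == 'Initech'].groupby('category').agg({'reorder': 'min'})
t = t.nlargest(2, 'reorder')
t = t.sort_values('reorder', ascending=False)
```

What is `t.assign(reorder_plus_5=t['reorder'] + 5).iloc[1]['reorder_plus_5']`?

filter rows where supplier == 'Initech':
   category  reorder supplier
1     tools       87  Initech
6    garden       19  Initech
8      elec       85  Initech
10    tools       95  Initech
group by category, min of reorder:
          reorder
category         
elec           85
garden         19
tools          87
take 2 rows with largest reorder:
          reorder
category         
tools          87
elec           85
sort by reorder descending:
          reorder
category         
tools          87
elec           85
add column reorder_plus_5 = t['reorder'] + 5:
          reorder  reorder_plus_5
category                         
tools          87              92
elec           85              90

90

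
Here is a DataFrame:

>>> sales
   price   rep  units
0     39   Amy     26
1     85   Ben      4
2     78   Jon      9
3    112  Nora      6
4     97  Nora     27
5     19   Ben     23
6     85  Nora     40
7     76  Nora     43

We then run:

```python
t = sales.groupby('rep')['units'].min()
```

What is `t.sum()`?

group by rep, min of units:
rep
Amy     26
Ben      4
Jon      9
Nora     6
Name: units, dtype: int64
Taking the sum of the resulting series gives 45.

45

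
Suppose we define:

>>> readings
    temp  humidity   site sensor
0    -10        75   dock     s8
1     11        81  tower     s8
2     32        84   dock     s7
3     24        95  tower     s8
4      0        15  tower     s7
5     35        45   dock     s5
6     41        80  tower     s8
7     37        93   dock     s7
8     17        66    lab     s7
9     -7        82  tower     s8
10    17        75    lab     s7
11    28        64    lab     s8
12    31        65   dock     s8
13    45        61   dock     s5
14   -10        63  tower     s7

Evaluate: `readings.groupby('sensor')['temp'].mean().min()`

group by sensor, mean of temp:
sensor
s5    40.000000
s7    15.500000
s8    16.857143
Name: temp, dtype: float64

15.5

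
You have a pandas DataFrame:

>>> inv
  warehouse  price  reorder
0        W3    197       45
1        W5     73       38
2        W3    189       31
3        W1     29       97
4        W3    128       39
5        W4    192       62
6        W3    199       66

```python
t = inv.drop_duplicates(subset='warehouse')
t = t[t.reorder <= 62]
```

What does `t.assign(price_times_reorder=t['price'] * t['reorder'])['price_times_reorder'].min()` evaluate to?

drop duplicate warehouse (keep=first):
  warehouse  price  reorder
0        W3    197       45
1        W5     73       38
3        W1     29       97
5        W4    192       62
filter rows where reorder <= 62:
  warehouse  price  reorder
0        W3    197       45
1        W5     73       38
5        W4    192       62
add column price_times_reorder = t['price'] * t['reorder']:
  warehouse  price  reorder  price_times_reorder
0        W3    197       45                 8865
1        W5     73       38                 2774
5        W4    192       62                11904

2774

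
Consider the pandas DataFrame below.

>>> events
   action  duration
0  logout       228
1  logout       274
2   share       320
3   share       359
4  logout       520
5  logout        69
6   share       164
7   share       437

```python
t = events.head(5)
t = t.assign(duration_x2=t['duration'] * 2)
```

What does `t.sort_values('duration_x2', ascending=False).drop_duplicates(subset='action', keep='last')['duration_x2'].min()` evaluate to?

take first 5 rows:
   action  duration
0  logout       228
1  logout       274
2   share       320
3   share       359
4  logout       520
add column duration_x2 = t['duration'] * 2:
   action  duration  duration_x2
0  logout       228          456
1  logout       274          548
2   share       320          640
3   share       359          718
4  logout       520         1040
sort by duration_x2 descending:
   action  duration  duration_x2
4  logout       520         1040
3   share       359          718
2   share       320          640
1  logout       274          548
0  logout       228          456
drop duplicate action (keep=last):
   action  duration  duration_x2
2   share       320          640
0  logout       228          456
Hence 456.

456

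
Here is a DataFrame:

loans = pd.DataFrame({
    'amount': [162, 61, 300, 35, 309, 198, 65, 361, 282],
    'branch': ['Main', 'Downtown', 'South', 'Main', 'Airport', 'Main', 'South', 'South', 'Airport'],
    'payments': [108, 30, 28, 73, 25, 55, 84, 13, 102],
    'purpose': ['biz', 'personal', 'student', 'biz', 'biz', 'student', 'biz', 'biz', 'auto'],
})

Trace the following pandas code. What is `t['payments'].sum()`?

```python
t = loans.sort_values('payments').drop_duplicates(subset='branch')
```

123

sort by payments:
   amount    branch  payments   purpose
7     361     South        13       biz
4     309   Airport        25       biz
2     300     South        28   student
1      61  Downtown        30  personal
5     198      Main        55   student
3      35      Main        73       biz
6      65     South        84       biz
8     282   Airport       102      auto
0     162      Main       108       biz
drop duplicate branch (keep=first):
   amount    branch  payments   purpose
7     361     South        13       biz
4     309   Airport        25       biz
1      61  Downtown        30  personal
5     198      Main        55   student
Then the sum of column 'payments': 123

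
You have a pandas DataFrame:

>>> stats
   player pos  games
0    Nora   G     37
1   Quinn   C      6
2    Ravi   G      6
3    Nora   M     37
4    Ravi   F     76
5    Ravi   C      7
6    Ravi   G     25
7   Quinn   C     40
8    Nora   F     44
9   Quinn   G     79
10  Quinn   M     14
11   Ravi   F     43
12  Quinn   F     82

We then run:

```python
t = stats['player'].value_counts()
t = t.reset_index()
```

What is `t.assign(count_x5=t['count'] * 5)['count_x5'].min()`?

value_counts of player:
player
Quinn    5
Ravi     5
Nora     3
Name: count, dtype: int64
reset_index():
  player  count
0  Quinn      5
1   Ravi      5
2   Nora      3
add column count_x5 = t['count'] * 5:
  player  count  count_x5
0  Quinn      5        25
1   Ravi      5        25
2   Nora      3        15
Reading off the min of column 'count_x5', we get 15.

15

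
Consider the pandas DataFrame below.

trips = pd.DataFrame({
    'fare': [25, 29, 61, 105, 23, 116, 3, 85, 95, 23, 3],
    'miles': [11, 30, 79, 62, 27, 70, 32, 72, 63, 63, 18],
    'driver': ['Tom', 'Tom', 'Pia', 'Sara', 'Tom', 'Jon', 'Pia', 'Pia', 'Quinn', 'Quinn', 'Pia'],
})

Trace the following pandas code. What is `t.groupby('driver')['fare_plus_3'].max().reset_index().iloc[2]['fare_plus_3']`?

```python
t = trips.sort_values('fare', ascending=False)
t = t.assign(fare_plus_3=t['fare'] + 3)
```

98

sort by fare descending:
    fare  miles driver
5    116     70    Jon
3    105     62   Sara
8     95     63  Quinn
7     85     72    Pia
2     61     79    Pia
1     29     30    Tom
0     25     11    Tom
4     23     27    Tom
9     23     63  Quinn
6      3     32    Pia
10     3     18    Pia
add column fare_plus_3 = t['fare'] + 3:
    fare  miles driver  fare_plus_3
5    116     70    Jon          119
3    105     62   Sara          108
8     95     63  Quinn           98
7     85     72    Pia           88
2     61     79    Pia           64
1     29     30    Tom           32
0     25     11    Tom           28
4     23     27    Tom           26
9     23     63  Quinn           26
6      3     32    Pia            6
10     3     18    Pia            6
group by driver, max of fare_plus_3:
driver
Jon      119
Pia       88
Quinn     98
Sara     108
Tom       32
Name: fare_plus_3, dtype: int64
reset_index():
  driver  fare_plus_3
0    Jon          119
1    Pia           88
2  Quinn           98
3   Sara          108
4    Tom           32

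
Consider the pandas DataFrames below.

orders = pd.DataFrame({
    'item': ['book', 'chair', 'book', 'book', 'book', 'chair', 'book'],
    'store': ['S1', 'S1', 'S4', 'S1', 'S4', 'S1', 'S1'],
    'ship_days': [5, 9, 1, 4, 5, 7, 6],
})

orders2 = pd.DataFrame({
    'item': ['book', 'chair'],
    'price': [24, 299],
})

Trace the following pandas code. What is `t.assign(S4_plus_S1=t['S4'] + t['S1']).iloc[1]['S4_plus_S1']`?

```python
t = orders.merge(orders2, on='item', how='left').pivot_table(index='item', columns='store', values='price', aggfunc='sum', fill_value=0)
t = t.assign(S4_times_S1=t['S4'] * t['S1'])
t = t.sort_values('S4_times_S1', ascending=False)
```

merge on 'item' (how='left') → 7 rows:
    item store  ship_days  price
0   book    S1          5     24
1  chair    S1          9    299
2   book    S4          1     24
3   book    S1          4     24
4   book    S4          5     24
5  chair    S1          7    299
6   book    S1          6     24
pivot: rows=item, cols=store, sum(price):
store   S1  S4
item          
book    72  48
chair  598   0
add column S4_times_S1 = t['S4'] * t['S1']:
store   S1  S4  S4_times_S1
item                       
book    72  48         3456
chair  598   0            0
sort by S4_times_S1 descending:
store   S1  S4  S4_times_S1
item                       
book    72  48         3456
chair  598   0            0
add column S4_plus_S1 = t['S4'] + t['S1']:
store   S1  S4  S4_times_S1  S4_plus_S1
item                                   
book    72  48         3456         120
chair  598   0            0         598
The value at position 1, column 'S4_plus_S1' is 598.

598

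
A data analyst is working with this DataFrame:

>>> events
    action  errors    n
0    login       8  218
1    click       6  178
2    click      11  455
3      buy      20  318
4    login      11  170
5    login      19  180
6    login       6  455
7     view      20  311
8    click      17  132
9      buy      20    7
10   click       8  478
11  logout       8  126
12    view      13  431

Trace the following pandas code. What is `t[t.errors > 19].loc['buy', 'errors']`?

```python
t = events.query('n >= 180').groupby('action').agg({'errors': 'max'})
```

20

filter rows where n >= 180:
   action  errors    n
0   login       8  218
2   click      11  455
3     buy      20  318
5   login      19  180
6   login       6  455
7    view      20  311
10  click       8  478
12   view      13  431
group by action, max of errors:
        errors
action        
buy         20
click       11
login       19
view        20
filter rows where errors > 19:
        errors
action        
buy         20
view        20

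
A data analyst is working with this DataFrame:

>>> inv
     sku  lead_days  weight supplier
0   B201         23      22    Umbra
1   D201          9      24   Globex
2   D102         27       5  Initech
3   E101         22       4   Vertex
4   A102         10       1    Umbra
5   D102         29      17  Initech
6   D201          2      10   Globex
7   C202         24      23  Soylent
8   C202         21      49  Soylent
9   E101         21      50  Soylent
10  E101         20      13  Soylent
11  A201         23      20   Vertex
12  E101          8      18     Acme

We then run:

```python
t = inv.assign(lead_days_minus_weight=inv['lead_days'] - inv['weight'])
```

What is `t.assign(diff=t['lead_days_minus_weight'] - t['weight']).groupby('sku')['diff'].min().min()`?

-79

add column lead_days_minus_weight = inv['lead_days'] - inv['weight']:
     sku  lead_days  weight supplier  lead_days_minus_weight
0   B201         23      22    Umbra                       1
1   D201          9      24   Globex                     -15
2   D102         27       5  Initech                      22
3   E101         22       4   Vertex                      18
4   A102         10       1    Umbra                       9
5   D102         29      17  Initech                      12
6   D201          2      10   Globex                      -8
7   C202         24      23  Soylent                       1
8   C202         21      49  Soylent                     -28
9   E101         21      50  Soylent                     -29
10  E101         20      13  Soylent                       7
11  A201         23      20   Vertex                       3
12  E101          8      18     Acme                     -10
add column diff = t['lead_days_minus_weight'] - t['weight']:
     sku  lead_days  weight supplier  lead_days_minus_weight  diff
0   B201         23      22    Umbra                       1   -21
1   D201          9      24   Globex                     -15   -39
2   D102         27       5  Initech                      22    17
3   E101         22       4   Vertex                      18    14
4   A102         10       1    Umbra                       9     8
5   D102         29      17  Initech                      12    -5
6   D201          2      10   Globex                      -8   -18
7   C202         24      23  Soylent                       1   -22
8   C202         21      49  Soylent                     -28   -77
9   E101         21      50  Soylent                     -29   -79
10  E101         20      13  Soylent                       7    -6
11  A201         23      20   Vertex                       3   -17
12  E101          8      18     Acme                     -10   -28
group by sku, min of diff:
sku
A102     8
A201   -17
B201   -21
C202   -77
D102    -5
D201   -39
E101   -79
Name: diff, dtype: int64
Hence -79.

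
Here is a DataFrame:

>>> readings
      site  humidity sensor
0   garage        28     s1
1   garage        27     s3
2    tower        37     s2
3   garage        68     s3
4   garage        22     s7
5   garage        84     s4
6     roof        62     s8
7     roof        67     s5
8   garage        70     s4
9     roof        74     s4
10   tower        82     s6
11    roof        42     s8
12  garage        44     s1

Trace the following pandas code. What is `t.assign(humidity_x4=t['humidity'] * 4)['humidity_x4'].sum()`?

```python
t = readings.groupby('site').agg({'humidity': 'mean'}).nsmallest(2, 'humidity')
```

group by site, mean of humidity:
        humidity
site            
garage     49.00
roof       61.25
tower      59.50
take 2 rows with smallest humidity:
        humidity
site            
garage      49.0
tower       59.5
add column humidity_x4 = t['humidity'] * 4:
        humidity  humidity_x4
site                         
garage      49.0        196.0
tower       59.5        238.0
Finally, sum of column 'humidity_x4' = 434.0.

434.0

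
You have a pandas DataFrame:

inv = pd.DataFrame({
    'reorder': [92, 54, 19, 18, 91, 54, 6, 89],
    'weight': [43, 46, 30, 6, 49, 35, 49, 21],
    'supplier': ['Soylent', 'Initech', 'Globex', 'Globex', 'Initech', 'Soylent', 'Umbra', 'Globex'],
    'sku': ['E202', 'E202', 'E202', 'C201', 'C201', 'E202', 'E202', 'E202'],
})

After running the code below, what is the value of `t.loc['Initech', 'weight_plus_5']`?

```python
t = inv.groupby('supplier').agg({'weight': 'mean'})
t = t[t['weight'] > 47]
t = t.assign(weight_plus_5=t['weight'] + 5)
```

group by supplier, mean of weight:
          weight
supplier        
Globex      19.0
Initech     47.5
Soylent     39.0
Umbra       49.0
filter rows where weight > 47:
          weight
supplier        
Initech     47.5
Umbra       49.0
add column weight_plus_5 = t['weight'] + 5:
          weight  weight_plus_5
supplier                       
Initech     47.5           52.5
Umbra       49.0           54.0
Hence 52.5.

52.5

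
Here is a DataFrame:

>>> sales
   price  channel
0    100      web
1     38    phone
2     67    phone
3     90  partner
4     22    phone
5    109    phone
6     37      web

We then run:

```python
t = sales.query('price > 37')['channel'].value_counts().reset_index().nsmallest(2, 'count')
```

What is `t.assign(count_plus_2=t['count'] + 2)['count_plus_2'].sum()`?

filter rows where price > 37:
   price  channel
0    100      web
1     38    phone
2     67    phone
3     90  partner
5    109    phone
value_counts of channel:
channel
phone      3
web        1
partner    1
Name: count, dtype: int64
reset_index():
   channel  count
0    phone      3
1      web      1
2  partner      1
take 2 rows with smallest count:
   channel  count
1      web      1
2  partner      1
add column count_plus_2 = t['count'] + 2:
   channel  count  count_plus_2
1      web      1             3
2  partner      1             3

6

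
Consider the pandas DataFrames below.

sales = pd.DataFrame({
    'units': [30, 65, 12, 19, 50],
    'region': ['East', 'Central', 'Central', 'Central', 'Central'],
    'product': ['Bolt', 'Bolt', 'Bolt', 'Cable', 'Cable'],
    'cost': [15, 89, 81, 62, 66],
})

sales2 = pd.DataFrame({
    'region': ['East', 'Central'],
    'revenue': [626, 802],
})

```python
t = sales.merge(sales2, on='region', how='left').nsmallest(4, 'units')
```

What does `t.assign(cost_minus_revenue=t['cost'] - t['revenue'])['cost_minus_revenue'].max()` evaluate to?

-611

merge on 'region' (how='left') → 5 rows:
   units   region product  cost  revenue
0     30     East    Bolt    15      626
1     65  Central    Bolt    89      802
2     12  Central    Bolt    81      802
3     19  Central   Cable    62      802
4     50  Central   Cable    66      802
take 4 rows with smallest units:
   units   region product  cost  revenue
2     12  Central    Bolt    81      802
3     19  Central   Cable    62      802
0     30     East    Bolt    15      626
4     50  Central   Cable    66      802
add column cost_minus_revenue = t['cost'] - t['revenue']:
   units   region product  cost  revenue  cost_minus_revenue
2     12  Central    Bolt    81      802                -721
3     19  Central   Cable    62      802                -740
0     30     East    Bolt    15      626                -611
4     50  Central   Cable    66      802                -736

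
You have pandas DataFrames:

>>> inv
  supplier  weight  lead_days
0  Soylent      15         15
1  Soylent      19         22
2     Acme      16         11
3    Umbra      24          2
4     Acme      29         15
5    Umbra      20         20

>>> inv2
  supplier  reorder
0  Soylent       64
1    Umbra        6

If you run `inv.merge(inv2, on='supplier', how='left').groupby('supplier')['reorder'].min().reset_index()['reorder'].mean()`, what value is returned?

merge on 'supplier' (how='left') → 6 rows:
  supplier  weight  lead_days  reorder
0  Soylent      15         15     64.0
1  Soylent      19         22     64.0
2     Acme      16         11      NaN
3    Umbra      24          2      6.0
4     Acme      29         15      NaN
5    Umbra      20         20      6.0
group by supplier, min of reorder:
supplier
Acme        NaN
Soylent    64.0
Umbra       6.0
Name: reorder, dtype: float64
reset_index():
  supplier  reorder
0     Acme      NaN
1  Soylent     64.0
2    Umbra      6.0

35.0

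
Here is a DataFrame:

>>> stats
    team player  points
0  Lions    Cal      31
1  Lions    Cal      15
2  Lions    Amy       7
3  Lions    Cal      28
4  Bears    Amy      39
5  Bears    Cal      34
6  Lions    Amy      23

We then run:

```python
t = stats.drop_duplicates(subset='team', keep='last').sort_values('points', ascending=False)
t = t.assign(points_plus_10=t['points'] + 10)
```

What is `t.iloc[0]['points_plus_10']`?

drop duplicate team (keep=last):
    team player  points
5  Bears    Cal      34
6  Lions    Amy      23
sort by points descending:
    team player  points
5  Bears    Cal      34
6  Lions    Amy      23
add column points_plus_10 = t['points'] + 10:
    team player  points  points_plus_10
5  Bears    Cal      34              44
6  Lions    Amy      23              33
So iloc[0]['points_plus_10'] = 44.

44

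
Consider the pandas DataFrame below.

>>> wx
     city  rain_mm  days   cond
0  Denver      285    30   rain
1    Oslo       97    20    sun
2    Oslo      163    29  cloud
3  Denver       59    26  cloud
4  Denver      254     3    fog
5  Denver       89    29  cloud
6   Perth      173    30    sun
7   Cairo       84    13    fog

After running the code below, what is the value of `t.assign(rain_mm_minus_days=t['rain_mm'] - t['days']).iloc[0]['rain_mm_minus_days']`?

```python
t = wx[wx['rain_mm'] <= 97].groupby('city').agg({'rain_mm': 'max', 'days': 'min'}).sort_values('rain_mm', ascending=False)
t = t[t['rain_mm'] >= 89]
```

77

filter rows where rain_mm <= 97:
     city  rain_mm  days   cond
1    Oslo       97    20    sun
3  Denver       59    26  cloud
5  Denver       89    29  cloud
7   Cairo       84    13    fog
group by city: max(rain_mm), min(days):
        rain_mm  days
city                 
Cairo        84    13
Denver       89    26
Oslo         97    20
sort by rain_mm descending:
        rain_mm  days
city                 
Oslo         97    20
Denver       89    26
Cairo        84    13
filter rows where rain_mm >= 89:
        rain_mm  days
city                 
Oslo         97    20
Denver       89    26
add column rain_mm_minus_days = t['rain_mm'] - t['days']:
        rain_mm  days  rain_mm_minus_days
city                                     
Oslo         97    20                  77
Denver       89    26                  63
value at position 0, column 'rain_mm_minus_days' → 77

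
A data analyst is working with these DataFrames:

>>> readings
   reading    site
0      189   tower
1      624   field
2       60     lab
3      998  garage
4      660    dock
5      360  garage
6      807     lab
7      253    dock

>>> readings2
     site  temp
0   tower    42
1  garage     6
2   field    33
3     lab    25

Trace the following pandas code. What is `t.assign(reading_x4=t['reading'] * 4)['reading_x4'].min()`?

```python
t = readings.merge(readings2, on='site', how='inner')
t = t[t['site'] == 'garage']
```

merge on 'site' (how='inner') → 6 rows:
   reading    site  temp
0      189   tower    42
1      624   field    33
2       60     lab    25
3      998  garage     6
4      360  garage     6
5      807     lab    25
filter rows where site == 'garage':
   reading    site  temp
3      998  garage     6
4      360  garage     6
add column reading_x4 = t['reading'] * 4:
   reading    site  temp  reading_x4
3      998  garage     6        3992
4      360  garage     6        1440
min of column 'reading_x4' → 1440

1440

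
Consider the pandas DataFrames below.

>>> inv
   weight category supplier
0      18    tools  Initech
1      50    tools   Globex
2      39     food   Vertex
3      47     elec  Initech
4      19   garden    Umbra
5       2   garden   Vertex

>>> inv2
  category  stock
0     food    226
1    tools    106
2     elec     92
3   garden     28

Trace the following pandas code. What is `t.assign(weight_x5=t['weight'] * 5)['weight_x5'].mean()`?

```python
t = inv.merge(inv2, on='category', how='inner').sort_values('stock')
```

merge on 'category' (how='inner') → 6 rows:
   weight category supplier  stock
0      18    tools  Initech    106
1      50    tools   Globex    106
2      39     food   Vertex    226
3      47     elec  Initech     92
4      19   garden    Umbra     28
5       2   garden   Vertex     28
sort by stock:
   weight category supplier  stock
4      19   garden    Umbra     28
5       2   garden   Vertex     28
3      47     elec  Initech     92
0      18    tools  Initech    106
1      50    tools   Globex    106
2      39     food   Vertex    226
add column weight_x5 = t['weight'] * 5:
   weight category supplier  stock  weight_x5
4      19   garden    Umbra     28         95
5       2   garden   Vertex     28         10
3      47     elec  Initech     92        235
0      18    tools  Initech    106         90
1      50    tools   Globex    106        250
2      39     food   Vertex    226        195
Then the mean of column 'weight_x5': 145.833333333

145.833333333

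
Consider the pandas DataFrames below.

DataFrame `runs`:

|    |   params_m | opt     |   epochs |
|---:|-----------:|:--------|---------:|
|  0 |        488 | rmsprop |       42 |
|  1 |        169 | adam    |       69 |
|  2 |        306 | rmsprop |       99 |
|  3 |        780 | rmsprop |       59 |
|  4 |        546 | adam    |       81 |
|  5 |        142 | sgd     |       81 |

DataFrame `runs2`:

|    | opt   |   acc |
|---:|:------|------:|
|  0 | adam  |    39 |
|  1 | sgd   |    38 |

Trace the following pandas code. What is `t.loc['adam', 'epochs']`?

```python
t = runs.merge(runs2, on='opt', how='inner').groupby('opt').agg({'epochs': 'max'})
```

merge on 'opt' (how='inner') → 3 rows:
   params_m   opt  epochs  acc
0       169  adam      69   39
1       546  adam      81   39
2       142   sgd      81   38
group by opt, max of epochs:
      epochs
opt         
adam      81
sgd       81

81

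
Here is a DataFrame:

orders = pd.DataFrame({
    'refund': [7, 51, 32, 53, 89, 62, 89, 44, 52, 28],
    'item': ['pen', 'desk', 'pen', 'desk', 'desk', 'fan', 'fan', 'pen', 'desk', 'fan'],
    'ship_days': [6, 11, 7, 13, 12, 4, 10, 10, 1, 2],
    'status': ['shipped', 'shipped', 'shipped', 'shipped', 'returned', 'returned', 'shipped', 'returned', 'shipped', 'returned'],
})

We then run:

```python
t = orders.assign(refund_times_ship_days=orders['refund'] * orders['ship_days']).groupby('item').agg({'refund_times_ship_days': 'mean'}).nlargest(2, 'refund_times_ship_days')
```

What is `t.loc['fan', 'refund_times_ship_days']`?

add column refund_times_ship_days = orders['refund'] * orders['ship_days']:
   refund  item  ship_days    status  refund_times_ship_days
0       7   pen          6   shipped                      42
1      51  desk         11   shipped                     561
2      32   pen          7   shipped                     224
3      53  desk         13   shipped                     689
4      89  desk         12  returned                    1068
5      62   fan          4  returned                     248
6      89   fan         10   shipped                     890
7      44   pen         10  returned                     440
8      52  desk          1   shipped                      52
9      28   fan          2  returned                      56
group by item, mean of refund_times_ship_days:
      refund_times_ship_days
item                        
desk              592.500000
fan               398.000000
pen               235.333333
take 2 rows with largest refund_times_ship_days:
      refund_times_ship_days
item                        
desk                   592.5
fan                    398.0
Finally, value at row 'fan', column 'refund_times_ship_days' = 398.0.

398.0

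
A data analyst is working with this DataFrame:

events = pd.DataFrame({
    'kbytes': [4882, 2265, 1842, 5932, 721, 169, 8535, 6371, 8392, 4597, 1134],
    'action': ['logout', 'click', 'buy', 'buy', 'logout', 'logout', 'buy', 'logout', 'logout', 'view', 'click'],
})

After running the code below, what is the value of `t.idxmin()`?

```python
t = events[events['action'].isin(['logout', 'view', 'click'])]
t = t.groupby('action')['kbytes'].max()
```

filter rows where action in ['logout', 'view', 'click']:
    kbytes  action
0     4882  logout
1     2265   click
4      721  logout
5      169  logout
7     6371  logout
8     8392  logout
9     4597    view
10    1134   click
group by action, max of kbytes:
action
click     2265
logout    8392
view      4597
Name: kbytes, dtype: int64
Reading off the label with the smallest value, we get click.

click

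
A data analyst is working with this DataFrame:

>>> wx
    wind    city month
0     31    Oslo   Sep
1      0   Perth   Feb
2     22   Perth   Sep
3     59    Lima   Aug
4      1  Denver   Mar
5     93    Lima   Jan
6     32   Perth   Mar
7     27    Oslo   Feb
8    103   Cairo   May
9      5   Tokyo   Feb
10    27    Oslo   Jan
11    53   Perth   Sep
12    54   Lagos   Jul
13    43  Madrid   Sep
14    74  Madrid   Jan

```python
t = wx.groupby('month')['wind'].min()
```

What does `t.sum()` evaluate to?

group by month, min of wind:
month
Aug     59
Feb      0
Jan     27
Jul     54
Mar      1
May    103
Sep     22
Name: wind, dtype: int64
Hence 266.

266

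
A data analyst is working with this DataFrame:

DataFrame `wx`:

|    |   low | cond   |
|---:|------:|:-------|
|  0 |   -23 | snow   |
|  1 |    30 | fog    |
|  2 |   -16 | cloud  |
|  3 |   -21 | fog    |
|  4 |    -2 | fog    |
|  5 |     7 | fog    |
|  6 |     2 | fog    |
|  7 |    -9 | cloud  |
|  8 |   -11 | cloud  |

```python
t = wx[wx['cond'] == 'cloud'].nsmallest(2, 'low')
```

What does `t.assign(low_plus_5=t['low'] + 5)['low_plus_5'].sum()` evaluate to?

-17

filter rows where cond == 'cloud':
   low   cond
2  -16  cloud
7   -9  cloud
8  -11  cloud
take 2 rows with smallest low:
   low   cond
2  -16  cloud
8  -11  cloud
add column low_plus_5 = t['low'] + 5:
   low   cond  low_plus_5
2  -16  cloud         -11
8  -11  cloud          -6
sum of column 'low_plus_5' → -17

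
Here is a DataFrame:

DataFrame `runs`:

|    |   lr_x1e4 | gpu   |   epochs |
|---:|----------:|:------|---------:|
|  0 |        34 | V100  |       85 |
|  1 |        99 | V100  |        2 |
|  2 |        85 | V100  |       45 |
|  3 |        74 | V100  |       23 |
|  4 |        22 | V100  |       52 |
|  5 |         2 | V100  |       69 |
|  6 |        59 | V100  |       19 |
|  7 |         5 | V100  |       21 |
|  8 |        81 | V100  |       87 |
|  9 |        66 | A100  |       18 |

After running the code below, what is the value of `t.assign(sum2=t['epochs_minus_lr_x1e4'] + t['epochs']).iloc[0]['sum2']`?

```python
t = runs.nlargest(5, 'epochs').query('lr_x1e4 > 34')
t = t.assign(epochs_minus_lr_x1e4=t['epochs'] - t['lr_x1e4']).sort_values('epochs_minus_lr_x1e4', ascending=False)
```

take 5 rows with largest epochs:
   lr_x1e4   gpu  epochs
8       81  V100      87
0       34  V100      85
5        2  V100      69
4       22  V100      52
2       85  V100      45
filter rows where lr_x1e4 > 34:
   lr_x1e4   gpu  epochs
8       81  V100      87
2       85  V100      45
add column epochs_minus_lr_x1e4 = t['epochs'] - t['lr_x1e4']:
   lr_x1e4   gpu  epochs  epochs_minus_lr_x1e4
8       81  V100      87                     6
2       85  V100      45                   -40
sort by epochs_minus_lr_x1e4 descending:
   lr_x1e4   gpu  epochs  epochs_minus_lr_x1e4
8       81  V100      87                     6
2       85  V100      45                   -40
add column sum2 = t['epochs_minus_lr_x1e4'] + t['epochs']:
   lr_x1e4   gpu  epochs  epochs_minus_lr_x1e4  sum2
8       81  V100      87                     6    93
2       85  V100      45                   -40     5

93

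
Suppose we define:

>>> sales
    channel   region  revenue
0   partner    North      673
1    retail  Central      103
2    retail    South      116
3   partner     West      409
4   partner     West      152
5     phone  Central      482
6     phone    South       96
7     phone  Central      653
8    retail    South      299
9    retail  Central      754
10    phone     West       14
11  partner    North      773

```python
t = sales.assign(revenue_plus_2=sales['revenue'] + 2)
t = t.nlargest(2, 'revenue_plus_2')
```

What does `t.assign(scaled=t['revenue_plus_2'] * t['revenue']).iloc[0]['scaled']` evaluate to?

599075

add column revenue_plus_2 = sales['revenue'] + 2:
    channel   region  revenue  revenue_plus_2
0   partner    North      673             675
1    retail  Central      103             105
2    retail    South      116             118
3   partner     West      409             411
4   partner     West      152             154
5     phone  Central      482             484
6     phone    South       96              98
7     phone  Central      653             655
8    retail    South      299             301
9    retail  Central      754             756
10    phone     West       14              16
11  partner    North      773             775
take 2 rows with largest revenue_plus_2:
    channel   region  revenue  revenue_plus_2
11  partner    North      773             775
9    retail  Central      754             756
add column scaled = t['revenue_plus_2'] * t['revenue']:
    channel   region  revenue  revenue_plus_2  scaled
11  partner    North      773             775  599075
9    retail  Central      754             756  570024
Finally, value at position 0, column 'scaled' = 599075.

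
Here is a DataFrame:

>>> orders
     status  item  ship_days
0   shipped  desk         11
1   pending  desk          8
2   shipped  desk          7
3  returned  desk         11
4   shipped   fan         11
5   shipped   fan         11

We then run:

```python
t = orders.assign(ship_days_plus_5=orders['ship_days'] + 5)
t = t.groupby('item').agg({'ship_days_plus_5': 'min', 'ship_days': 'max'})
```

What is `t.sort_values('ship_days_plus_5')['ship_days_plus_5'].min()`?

12

add column ship_days_plus_5 = orders['ship_days'] + 5:
     status  item  ship_days  ship_days_plus_5
0   shipped  desk         11                16
1   pending  desk          8                13
2   shipped  desk          7                12
3  returned  desk         11                16
4   shipped   fan         11                16
5   shipped   fan         11                16
group by item: min(ship_days_plus_5), max(ship_days):
      ship_days_plus_5  ship_days
item                             
desk                12         11
fan                 16         11
sort by ship_days_plus_5:
      ship_days_plus_5  ship_days
item                             
desk                12         11
fan                 16         11
min of column 'ship_days_plus_5' → 12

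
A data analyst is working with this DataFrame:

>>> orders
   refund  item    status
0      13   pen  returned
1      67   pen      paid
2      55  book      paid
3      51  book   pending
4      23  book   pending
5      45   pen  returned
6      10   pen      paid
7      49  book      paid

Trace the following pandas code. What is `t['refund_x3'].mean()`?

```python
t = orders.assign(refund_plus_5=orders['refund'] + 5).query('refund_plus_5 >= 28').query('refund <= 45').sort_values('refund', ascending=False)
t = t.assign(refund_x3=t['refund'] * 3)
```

add column refund_plus_5 = orders['refund'] + 5:
   refund  item    status  refund_plus_5
0      13   pen  returned             18
1      67   pen      paid             72
2      55  book      paid             60
3      51  book   pending             56
4      23  book   pending             28
5      45   pen  returned             50
6      10   pen      paid             15
7      49  book      paid             54
filter rows where refund_plus_5 >= 28:
   refund  item    status  refund_plus_5
1      67   pen      paid             72
2      55  book      paid             60
3      51  book   pending             56
4      23  book   pending             28
5      45   pen  returned             50
7      49  book      paid             54
filter rows where refund <= 45:
   refund  item    status  refund_plus_5
4      23  book   pending             28
5      45   pen  returned             50
sort by refund descending:
   refund  item    status  refund_plus_5
5      45   pen  returned             50
4      23  book   pending             28
add column refund_x3 = t['refund'] * 3:
   refund  item    status  refund_plus_5  refund_x3
5      45   pen  returned             50        135
4      23  book   pending             28         69
Finally, mean of column 'refund_x3' = 102.0.

102.0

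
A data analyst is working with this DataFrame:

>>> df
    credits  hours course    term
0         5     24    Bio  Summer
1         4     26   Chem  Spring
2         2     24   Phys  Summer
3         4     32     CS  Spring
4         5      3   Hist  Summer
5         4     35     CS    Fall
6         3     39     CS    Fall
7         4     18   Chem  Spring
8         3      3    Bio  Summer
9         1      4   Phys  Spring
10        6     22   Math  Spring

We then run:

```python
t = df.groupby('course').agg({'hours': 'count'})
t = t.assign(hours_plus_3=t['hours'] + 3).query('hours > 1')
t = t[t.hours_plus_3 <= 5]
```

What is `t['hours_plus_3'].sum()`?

group by course, count of hours:
        hours
course       
Bio         2
CS          3
Chem        2
Hist        1
Math        1
Phys        2
add column hours_plus_3 = t['hours'] + 3:
        hours  hours_plus_3
course                     
Bio         2             5
CS          3             6
Chem        2             5
Hist        1             4
Math        1             4
Phys        2             5
filter rows where hours > 1:
        hours  hours_plus_3
course                     
Bio         2             5
CS          3             6
Chem        2             5
Phys        2             5
filter rows where hours_plus_3 <= 5:
        hours  hours_plus_3
course                     
Bio         2             5
Chem        2             5
Phys        2             5

15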